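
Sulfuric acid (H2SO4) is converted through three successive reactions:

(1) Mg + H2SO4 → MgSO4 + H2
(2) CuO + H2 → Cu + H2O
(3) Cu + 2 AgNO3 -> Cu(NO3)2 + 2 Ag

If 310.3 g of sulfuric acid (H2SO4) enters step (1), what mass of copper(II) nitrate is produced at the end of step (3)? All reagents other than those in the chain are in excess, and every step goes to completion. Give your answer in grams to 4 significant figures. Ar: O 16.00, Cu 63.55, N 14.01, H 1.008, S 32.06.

593.4 g

M(H2SO4) = 2(1.008) + 32.06 + 4(16.00) = 98.076 g/mol.
M(Cu(NO3)2) = 63.55 + 2(14.01) + 6(16.00) = 187.57 g/mol.
n(H2SO4) = 310.3 / 98.076 = 3.1639 mol.
Reaction (1): H2SO4→H2 ratio 1:1 ⇒ n(H2) = 3.1639 mol.
Reaction (2): H2→Cu ratio 1:1 ⇒ n(Cu) = 3.1639 mol.
Reaction (3): Cu→Cu(NO3)2 ratio 1:1 ⇒ n(Cu(NO3)2) = 3.1639 mol.
Mass of Cu(NO3)2 = 3.1639 × 187.57 = 593.45 g.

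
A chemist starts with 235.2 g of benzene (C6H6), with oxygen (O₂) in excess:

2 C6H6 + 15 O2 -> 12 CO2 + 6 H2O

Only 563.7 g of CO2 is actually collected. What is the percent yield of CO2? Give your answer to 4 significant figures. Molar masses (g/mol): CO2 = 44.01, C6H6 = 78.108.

n(C6H6) = 235.20 g / 78.108 g/mol = 3.0112 mol.
From the equation the C6H6:CO2 mole ratio is 2:12, so n(CO2) = 3.0112 × 12/2 = 18.067 mol.
Mass of CO2 = 18.067 mol × 44.01 g/mol = 795.14 g.
This is the theoretical yield. Percent yield = 563.7 g / 795.14 g × 100% = 70.893%.

70.89 %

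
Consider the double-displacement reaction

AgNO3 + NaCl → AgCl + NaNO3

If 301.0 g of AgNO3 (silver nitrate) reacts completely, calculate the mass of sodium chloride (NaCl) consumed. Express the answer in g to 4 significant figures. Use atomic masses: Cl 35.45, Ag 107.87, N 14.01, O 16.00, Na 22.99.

M(AgNO3) = 107.87 + 14.01 + 3(16.00) = 169.88 g/mol.
M(NaCl) = 22.99 + 35.45 = 58.44 g/mol.
n(AgNO3) = 301.00 g / 169.88 g/mol = 1.7718 mol.
From the equation the AgNO3:NaCl mole ratio is 1:1, so n(NaCl) = 1.7718 × 1/1 = 1.7718 mol.
Mass of NaCl = 1.7718 mol × 58.44 g/mol = 103.55 g.

103.5 g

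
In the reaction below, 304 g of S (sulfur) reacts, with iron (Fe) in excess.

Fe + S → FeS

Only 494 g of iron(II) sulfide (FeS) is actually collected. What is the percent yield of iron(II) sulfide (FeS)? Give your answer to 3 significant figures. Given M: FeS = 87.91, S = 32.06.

59.3 %

n(S) = 304.0 g / 32.06 g/mol = 9.482 mol.
From the equation the S:FeS mole ratio is 1:1, so n(FeS) = 9.482 × 1/1 = 9.482 mol.
Mass of FeS = 9.482 mol × 87.91 g/mol = 833.6 g.
This is the theoretical yield. Percent yield = 494 g / 833.6 g × 100% = 59.26%.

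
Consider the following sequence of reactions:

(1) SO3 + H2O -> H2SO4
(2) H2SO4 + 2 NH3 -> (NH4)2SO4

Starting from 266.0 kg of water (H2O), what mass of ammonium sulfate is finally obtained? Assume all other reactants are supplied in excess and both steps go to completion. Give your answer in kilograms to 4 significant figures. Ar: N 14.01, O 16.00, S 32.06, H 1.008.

1951 kg

M(H2O) = 2(1.008) + 16.00 = 18.016 g/mol.
M((NH4)2SO4) = 2(14.01) + 8(1.008) + 32.06 + 4(16.00) = 132.144 g/mol.
266.0 kg = 266000 g.
n(H2O) = 266000 / 18.016 = 14765 mol.
Step 1 gives a 1:1 ratio of H2O to H2SO4, so n(H2SO4) = 14765 mol.
In step 2 the H2SO4:(NH4)2SO4 ratio is 1:1, so n((NH4)2SO4) = 14765 mol.
Mass of (NH4)2SO4 = 14765 × 132.144 = 1.9511 × 10^6 g = 1951 kg.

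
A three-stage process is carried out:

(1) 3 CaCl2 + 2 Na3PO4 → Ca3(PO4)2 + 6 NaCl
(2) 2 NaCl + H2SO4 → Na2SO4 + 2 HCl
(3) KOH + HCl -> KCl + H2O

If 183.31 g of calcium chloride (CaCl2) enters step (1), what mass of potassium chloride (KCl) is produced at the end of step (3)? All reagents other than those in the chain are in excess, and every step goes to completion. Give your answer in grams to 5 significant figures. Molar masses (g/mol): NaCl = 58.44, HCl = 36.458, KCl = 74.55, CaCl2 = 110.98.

n(CaCl2) = 183.31 / 110.98 = 1.65174 mol.
Reaction (1): CaCl2→NaCl ratio 3:6 ⇒ n(NaCl) = 3.30348 mol.
Reaction (2): NaCl→HCl ratio 2:2 ⇒ n(HCl) = 3.30348 mol.
Reaction (3): HCl→KCl ratio 1:1 ⇒ n(KCl) = 3.30348 mol.
Mass of KCl = 3.30348 × 74.55 = 246.274 g.

246.27 g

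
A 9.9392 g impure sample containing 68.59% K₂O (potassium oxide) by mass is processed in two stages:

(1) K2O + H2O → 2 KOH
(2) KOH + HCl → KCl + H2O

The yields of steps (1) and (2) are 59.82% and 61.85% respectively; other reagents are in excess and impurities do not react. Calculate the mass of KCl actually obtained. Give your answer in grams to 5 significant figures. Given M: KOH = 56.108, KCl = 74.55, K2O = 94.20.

Pure K2O = 9.9392 × 0.6859 = 6.81730 g.
n(K2O) = 6.81730 / 94.20 = 0.0723705 mol.
Step 1 (K2O:KOH = 1:2): theoretical n(KOH) = 0.144741 mol; at 59.82% yield, n(KOH) = 0.0865840 mol.
Step 2 (KOH:KCl = 1:1): theoretical n(KCl) = 0.0865840 mol, so theoretical mass = 0.0865840 × 74.55 = 6.45484 g.
At 61.85% yield, actual mass of KCl = 6.45484 × 0.6185 = 3.99232 g.

3.9923 g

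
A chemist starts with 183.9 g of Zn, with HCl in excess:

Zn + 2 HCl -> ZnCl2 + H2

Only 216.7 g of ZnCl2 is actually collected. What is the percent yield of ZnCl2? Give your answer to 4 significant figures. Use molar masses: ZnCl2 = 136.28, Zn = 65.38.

56.53 %

n(Zn) = 183.90 g / 65.38 g/mol = 2.8128 mol.
From the equation the Zn:ZnCl2 mole ratio is 1:1, so n(ZnCl2) = 2.8128 × 1/1 = 2.8128 mol.
Mass of ZnCl2 = 2.8128 mol × 136.28 g/mol = 383.33 g.
This is the theoretical yield. Percent yield = 216.7 g / 383.33 g × 100% = 56.531%.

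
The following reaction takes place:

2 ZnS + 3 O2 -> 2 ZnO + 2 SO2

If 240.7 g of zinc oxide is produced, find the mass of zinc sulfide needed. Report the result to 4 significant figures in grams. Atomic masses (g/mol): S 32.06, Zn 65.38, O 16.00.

288.2 g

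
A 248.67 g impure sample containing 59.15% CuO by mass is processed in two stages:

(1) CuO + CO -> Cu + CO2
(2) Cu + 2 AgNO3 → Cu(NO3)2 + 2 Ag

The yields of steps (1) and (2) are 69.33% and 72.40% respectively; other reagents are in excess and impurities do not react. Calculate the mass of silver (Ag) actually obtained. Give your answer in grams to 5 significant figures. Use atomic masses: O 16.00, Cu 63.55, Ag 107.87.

200.23 g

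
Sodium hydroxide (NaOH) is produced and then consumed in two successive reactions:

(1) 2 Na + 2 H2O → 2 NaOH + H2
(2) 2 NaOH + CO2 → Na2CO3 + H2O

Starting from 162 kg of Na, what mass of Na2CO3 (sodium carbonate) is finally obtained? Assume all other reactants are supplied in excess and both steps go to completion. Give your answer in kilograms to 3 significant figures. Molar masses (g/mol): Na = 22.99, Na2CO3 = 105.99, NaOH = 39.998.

373 kg

162 kg = 162000 g.
n(Na) = 162000 / 22.99 = 7047 mol.
Step 1 gives a 2:2 ratio of Na to NaOH, so n(NaOH) = 7047 mol.
In step 2 the NaOH:Na2CO3 ratio is 2:1, so n(Na2CO3) = 3523 mol.
Mass of Na2CO3 = 3523 × 105.99 = 373400 g = 373 kg.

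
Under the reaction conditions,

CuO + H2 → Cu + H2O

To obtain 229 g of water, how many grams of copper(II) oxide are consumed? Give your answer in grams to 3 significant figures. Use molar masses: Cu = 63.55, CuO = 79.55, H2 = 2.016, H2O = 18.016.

1010 g

n(H2O) = 229.0 g / 18.016 g/mol = 12.71 mol.
From the equation the H2O:CuO mole ratio is 1:1, so n(CuO) = 12.71 × 1/1 = 12.71 mol.
Mass of CuO = 12.71 mol × 79.55 g/mol = 1011 g.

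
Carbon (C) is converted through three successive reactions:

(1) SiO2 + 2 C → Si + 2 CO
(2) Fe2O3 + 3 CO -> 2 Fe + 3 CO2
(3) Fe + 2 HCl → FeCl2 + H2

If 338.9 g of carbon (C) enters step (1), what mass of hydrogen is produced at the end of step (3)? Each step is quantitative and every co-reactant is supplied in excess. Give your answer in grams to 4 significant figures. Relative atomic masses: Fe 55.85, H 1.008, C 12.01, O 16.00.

37.93 g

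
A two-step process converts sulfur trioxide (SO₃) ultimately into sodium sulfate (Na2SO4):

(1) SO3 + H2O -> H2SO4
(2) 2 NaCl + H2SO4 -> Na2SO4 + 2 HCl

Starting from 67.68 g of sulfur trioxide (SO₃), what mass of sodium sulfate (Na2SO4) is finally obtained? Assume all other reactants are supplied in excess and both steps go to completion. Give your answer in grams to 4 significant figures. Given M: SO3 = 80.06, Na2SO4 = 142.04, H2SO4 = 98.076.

n(SO3) = 67.680 / 80.06 = 0.84537 mol.
Step 1 gives a 1:1 ratio of SO3 to H2SO4, so n(H2SO4) = 0.84537 mol.
In step 2 the H2SO4:Na2SO4 ratio is 1:1, so n(Na2SO4) = 0.84537 mol.
Mass of Na2SO4 = 0.84537 × 142.04 = 120.08 g.

120.1 g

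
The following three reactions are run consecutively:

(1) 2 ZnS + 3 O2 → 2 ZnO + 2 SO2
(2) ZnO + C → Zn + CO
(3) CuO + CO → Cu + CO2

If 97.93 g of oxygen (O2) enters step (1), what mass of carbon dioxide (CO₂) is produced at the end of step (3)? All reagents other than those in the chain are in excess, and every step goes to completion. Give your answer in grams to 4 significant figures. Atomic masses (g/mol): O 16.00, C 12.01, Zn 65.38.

89.79 g

M(O2) = 2(16.00) = 32.00 g/mol.
M(CO2) = 12.01 + 2(16.00) = 44.01 g/mol.
n(O2) = 97.93 / 32.00 = 3.0603 mol.
Reaction (1): O2→ZnO ratio 3:2 ⇒ n(ZnO) = 2.0402 mol.
Reaction (2): ZnO→CO ratio 1:1 ⇒ n(CO) = 2.0402 mol.
Reaction (3): CO→CO2 ratio 1:1 ⇒ n(CO2) = 2.0402 mol.
Mass of CO2 = 2.0402 × 44.01 = 89.790 g.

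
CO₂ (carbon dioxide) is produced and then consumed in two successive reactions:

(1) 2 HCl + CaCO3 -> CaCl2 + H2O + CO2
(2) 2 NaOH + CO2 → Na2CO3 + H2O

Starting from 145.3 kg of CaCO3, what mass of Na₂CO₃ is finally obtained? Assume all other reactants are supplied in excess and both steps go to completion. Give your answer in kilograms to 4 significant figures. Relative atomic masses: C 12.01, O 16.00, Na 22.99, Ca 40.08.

153.9 kg

M(CaCO3) = 40.08 + 12.01 + 3(16.00) = 100.09 g/mol.
M(Na2CO3) = 2(22.99) + 12.01 + 3(16.00) = 105.99 g/mol.
145.3 kg = 145300 g.
n(CaCO3) = 145300 / 100.09 = 1451.7 mol.
Step 1 gives a 1:1 ratio of CaCO3 to CO2, so n(CO2) = 1451.7 mol.
In step 2 the CO2:Na2CO3 ratio is 1:1, so n(Na2CO3) = 1451.7 mol.
Mass of Na2CO3 = 1451.7 × 105.99 = 153860 g = 153.9 kg.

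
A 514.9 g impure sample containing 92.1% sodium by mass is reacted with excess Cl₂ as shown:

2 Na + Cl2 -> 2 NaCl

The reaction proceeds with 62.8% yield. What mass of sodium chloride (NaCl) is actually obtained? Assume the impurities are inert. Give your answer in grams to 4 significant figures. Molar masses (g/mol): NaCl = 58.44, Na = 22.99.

Pure Na available = 514.9 g × 0.921 = 474.22 g.
n(Na) = 474.22 g / 22.99 g/mol = 20.627 mol.
From the equation the Na:NaCl mole ratio is 2:2, so n(NaCl) = 20.627 × 2/2 = 20.627 mol.
Mass of NaCl = 20.627 mol × 58.44 g/mol = 1205.5 g.
Actual mass collected = 1205.5 g × 0.628 = 757.03 g.

757.0 g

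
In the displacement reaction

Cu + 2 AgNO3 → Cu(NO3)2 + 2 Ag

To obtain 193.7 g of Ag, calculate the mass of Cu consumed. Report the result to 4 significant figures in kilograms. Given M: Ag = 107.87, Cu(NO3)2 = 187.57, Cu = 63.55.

0.05706 kg

n(Ag) = 193.70 g / 107.87 g/mol = 1.7957 mol.
From the equation the Ag:Cu mole ratio is 2:1, so n(Cu) = 1.7957 × 1/2 = 0.89784 mol.
Mass of Cu = 0.89784 mol × 63.55 g/mol = 57.058 g.
Converting to kg: 57.058 g = 0.05706 kg.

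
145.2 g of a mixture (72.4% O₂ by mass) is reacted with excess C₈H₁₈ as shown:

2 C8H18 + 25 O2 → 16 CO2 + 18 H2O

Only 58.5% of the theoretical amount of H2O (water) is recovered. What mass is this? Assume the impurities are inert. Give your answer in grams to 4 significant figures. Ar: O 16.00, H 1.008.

24.93 g

Pure O2 available = 145.2 g × 0.724 = 105.12 g.
M(O2) = 2(16.00) = 32.00 g/mol.
M(H2O) = 2(1.008) + 16.00 = 18.016 g/mol.
n(O2) = 105.12 g / 32.00 g/mol = 3.2851 mol.
From the equation the O2:H2O mole ratio is 25:18, so n(H2O) = 3.2851 × 18/25 = 2.3653 mol.
Mass of H2O = 2.3653 mol × 18.016 g/mol = 42.613 g.
Actual mass collected = 42.613 g × 0.585 = 24.929 g.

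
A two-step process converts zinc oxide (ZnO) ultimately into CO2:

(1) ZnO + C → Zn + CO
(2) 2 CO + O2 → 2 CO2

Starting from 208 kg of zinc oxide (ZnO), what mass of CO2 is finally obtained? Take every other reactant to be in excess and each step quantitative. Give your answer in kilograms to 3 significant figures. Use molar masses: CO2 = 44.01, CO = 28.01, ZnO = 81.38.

112 kg

208 kg = 208000 g.
n(ZnO) = 208000 / 81.38 = 2556 mol.
Step 1 gives a 1:1 ratio of ZnO to CO, so n(CO) = 2556 mol.
In step 2 the CO:CO2 ratio is 2:2, so n(CO2) = 2556 mol.
Mass of CO2 = 2556 × 44.01 = 112500 g = 112 kg.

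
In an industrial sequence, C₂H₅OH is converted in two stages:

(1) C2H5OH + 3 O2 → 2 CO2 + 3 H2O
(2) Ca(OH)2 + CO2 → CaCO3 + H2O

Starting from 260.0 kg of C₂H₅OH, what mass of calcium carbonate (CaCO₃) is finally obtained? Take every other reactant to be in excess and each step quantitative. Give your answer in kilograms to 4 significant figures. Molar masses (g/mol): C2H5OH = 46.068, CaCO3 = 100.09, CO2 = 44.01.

1130 kg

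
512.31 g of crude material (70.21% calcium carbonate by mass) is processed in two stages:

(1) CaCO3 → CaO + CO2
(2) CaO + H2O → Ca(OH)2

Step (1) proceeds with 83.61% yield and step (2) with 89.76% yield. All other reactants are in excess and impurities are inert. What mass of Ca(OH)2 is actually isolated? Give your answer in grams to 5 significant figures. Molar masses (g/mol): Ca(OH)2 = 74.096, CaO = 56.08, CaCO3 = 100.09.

199.84 g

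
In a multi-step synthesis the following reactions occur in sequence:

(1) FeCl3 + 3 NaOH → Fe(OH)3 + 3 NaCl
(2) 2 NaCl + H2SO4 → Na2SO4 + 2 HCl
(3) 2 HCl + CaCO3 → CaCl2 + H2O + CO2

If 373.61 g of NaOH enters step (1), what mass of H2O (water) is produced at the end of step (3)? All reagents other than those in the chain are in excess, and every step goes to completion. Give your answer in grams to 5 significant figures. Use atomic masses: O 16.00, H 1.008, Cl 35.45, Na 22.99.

M(NaOH) = 22.99 + 16.00 + 1.008 = 39.998 g/mol.
M(H2O) = 2(1.008) + 16.00 = 18.016 g/mol.
n(NaOH) = 373.61 / 39.998 = 9.34072 mol.
Reaction (1): NaOH→NaCl ratio 3:3 ⇒ n(NaCl) = 9.34072 mol.
Reaction (2): NaCl→HCl ratio 2:2 ⇒ n(HCl) = 9.34072 mol.
Reaction (3): HCl→H2O ratio 2:1 ⇒ n(H2O) = 4.67036 mol.
Mass of H2O = 4.67036 × 18.016 = 84.1412 g.

84.141 g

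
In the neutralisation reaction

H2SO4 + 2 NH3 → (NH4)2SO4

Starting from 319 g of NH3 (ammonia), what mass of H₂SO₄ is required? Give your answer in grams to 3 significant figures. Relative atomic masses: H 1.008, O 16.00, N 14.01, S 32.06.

918 g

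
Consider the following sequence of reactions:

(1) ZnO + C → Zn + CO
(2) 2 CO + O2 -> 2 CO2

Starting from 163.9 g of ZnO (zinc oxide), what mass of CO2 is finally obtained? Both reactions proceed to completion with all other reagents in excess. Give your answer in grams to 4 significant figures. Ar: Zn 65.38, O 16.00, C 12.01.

M(ZnO) = 65.38 + 16.00 = 81.38 g/mol.
M(CO2) = 12.01 + 2(16.00) = 44.01 g/mol.
n(ZnO) = 163.90 / 81.38 = 2.0140 mol.
Step 1 gives a 1:1 ratio of ZnO to CO, so n(CO) = 2.0140 mol.
In step 2 the CO:CO2 ratio is 2:2, so n(CO2) = 2.0140 mol.
Mass of CO2 = 2.0140 × 44.01 = 88.637 g.

88.64 g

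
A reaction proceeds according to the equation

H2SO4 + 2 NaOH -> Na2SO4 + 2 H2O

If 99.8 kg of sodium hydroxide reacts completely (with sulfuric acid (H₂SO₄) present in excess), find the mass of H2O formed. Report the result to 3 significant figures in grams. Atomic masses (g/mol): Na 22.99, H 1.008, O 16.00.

45000 g

M(NaOH) = 22.99 + 16.00 + 1.008 = 39.998 g/mol.
M(H2O) = 2(1.008) + 16.00 = 18.016 g/mol.
Convert: 99.8 kg = 99800 g.
n(NaOH) = 99800 g / 39.998 g/mol = 2495 mol.
From the equation the NaOH:H2O mole ratio is 2:2, so n(H2O) = 2495 × 2/2 = 2495 mol.
Mass of H2O = 2495 mol × 18.016 g/mol = 44950 g.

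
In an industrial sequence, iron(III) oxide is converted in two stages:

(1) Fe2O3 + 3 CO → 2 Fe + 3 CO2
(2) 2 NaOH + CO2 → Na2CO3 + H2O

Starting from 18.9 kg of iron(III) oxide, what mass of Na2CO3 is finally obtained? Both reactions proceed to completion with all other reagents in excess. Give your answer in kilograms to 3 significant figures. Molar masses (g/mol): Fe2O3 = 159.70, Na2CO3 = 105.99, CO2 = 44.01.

37.6 kg

18.9 kg = 18900 g.
n(Fe2O3) = 18900 / 159.70 = 118.3 mol.
Step 1 gives a 1:3 ratio of Fe2O3 to CO2, so n(CO2) = 355.0 mol.
In step 2 the CO2:Na2CO3 ratio is 1:1, so n(Na2CO3) = 355.0 mol.
Mass of Na2CO3 = 355.0 × 105.99 = 37630 g = 37.6 kg.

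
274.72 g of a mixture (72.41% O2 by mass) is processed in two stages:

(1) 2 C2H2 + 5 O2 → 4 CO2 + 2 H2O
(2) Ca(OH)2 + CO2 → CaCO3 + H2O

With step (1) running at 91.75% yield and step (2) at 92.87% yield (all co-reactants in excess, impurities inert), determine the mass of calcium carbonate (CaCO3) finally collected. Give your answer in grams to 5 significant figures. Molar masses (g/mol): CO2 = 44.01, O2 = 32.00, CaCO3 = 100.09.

Pure O2 = 274.72 × 0.7241 = 198.925 g.
n(O2) = 198.925 / 32.00 = 6.21640 mol.
Step 1 (O2:CO2 = 5:4): theoretical n(CO2) = 4.97312 mol; at 91.75% yield, n(CO2) = 4.56284 mol.
Step 2 (CO2:CaCO3 = 1:1): theoretical n(CaCO3) = 4.56284 mol, so theoretical mass = 4.56284 × 100.09 = 456.694 g.
At 92.87% yield, actual mass of CaCO3 = 456.694 × 0.9287 = 424.132 g.

424.13 g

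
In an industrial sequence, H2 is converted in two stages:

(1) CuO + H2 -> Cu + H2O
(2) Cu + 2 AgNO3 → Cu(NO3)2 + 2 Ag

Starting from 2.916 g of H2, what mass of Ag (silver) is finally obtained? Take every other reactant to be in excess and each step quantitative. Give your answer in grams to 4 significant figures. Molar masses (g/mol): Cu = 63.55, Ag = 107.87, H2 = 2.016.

312.1 g

n(H2) = 2.9160 / 2.016 = 1.4464 mol.
Step 1 gives a 1:1 ratio of H2 to Cu, so n(Cu) = 1.4464 mol.
In step 2 the Cu:Ag ratio is 1:2, so n(Ag) = 2.8929 mol.
Mass of Ag = 2.8929 × 107.87 = 312.05 g.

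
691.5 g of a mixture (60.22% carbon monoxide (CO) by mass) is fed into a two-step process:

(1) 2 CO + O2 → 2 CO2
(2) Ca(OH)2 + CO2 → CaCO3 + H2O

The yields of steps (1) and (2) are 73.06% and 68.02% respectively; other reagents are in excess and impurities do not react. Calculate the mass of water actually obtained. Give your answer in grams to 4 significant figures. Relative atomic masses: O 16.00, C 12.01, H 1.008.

Pure CO = 691.5 × 0.6022 = 416.42 g.
M(CO) = 12.01 + 16.00 = 28.01 g/mol.
M(H2O) = 2(1.008) + 16.00 = 18.016 g/mol.
n(CO) = 416.42 / 28.01 = 14.867 mol.
Step 1 (CO:CO2 = 2:2): theoretical n(CO2) = 14.867 mol; at 73.06% yield, n(CO2) = 10.862 mol.
Step 2 (CO2:H2O = 1:1): theoretical n(H2O) = 10.862 mol, so theoretical mass = 10.862 × 18.016 = 195.69 g.
At 68.02% yield, actual mass of H2O = 195.69 × 0.6802 = 133.11 g.

133.1 g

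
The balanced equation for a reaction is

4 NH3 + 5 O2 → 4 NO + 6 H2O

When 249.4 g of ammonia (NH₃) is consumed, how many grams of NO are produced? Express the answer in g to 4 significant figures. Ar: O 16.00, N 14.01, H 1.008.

M(NH3) = 14.01 + 3(1.008) = 17.034 g/mol.
M(NO) = 14.01 + 16.00 = 30.01 g/mol.
n(NH3) = 249.40 g / 17.034 g/mol = 14.641 mol.
From the equation the NH3:NO mole ratio is 4:4, so n(NO) = 14.641 × 4/4 = 14.641 mol.
Mass of NO = 14.641 mol × 30.01 g/mol = 439.39 g.

439.4 g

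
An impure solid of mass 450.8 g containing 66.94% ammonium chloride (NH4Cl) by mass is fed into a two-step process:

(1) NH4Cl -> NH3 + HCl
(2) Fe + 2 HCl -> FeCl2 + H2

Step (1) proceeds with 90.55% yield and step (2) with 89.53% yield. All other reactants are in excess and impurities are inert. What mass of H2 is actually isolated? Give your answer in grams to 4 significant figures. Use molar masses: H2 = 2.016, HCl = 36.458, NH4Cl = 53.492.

4.610 g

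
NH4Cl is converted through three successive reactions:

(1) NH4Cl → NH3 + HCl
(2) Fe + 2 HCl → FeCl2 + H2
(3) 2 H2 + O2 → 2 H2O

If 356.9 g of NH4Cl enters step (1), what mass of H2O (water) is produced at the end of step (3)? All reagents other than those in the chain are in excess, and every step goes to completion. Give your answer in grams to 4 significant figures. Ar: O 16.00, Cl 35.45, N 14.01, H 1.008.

60.10 g

M(NH4Cl) = 14.01 + 4(1.008) + 35.45 = 53.492 g/mol.
M(H2O) = 2(1.008) + 16.00 = 18.016 g/mol.
n(NH4Cl) = 356.9 / 53.492 = 6.6720 mol.
Reaction (1): NH4Cl→HCl ratio 1:1 ⇒ n(HCl) = 6.6720 mol.
Reaction (2): HCl→H2 ratio 2:1 ⇒ n(H2) = 3.3360 mol.
Reaction (3): H2→H2O ratio 2:2 ⇒ n(H2O) = 3.3360 mol.
Mass of H2O = 3.3360 × 18.016 = 60.102 g.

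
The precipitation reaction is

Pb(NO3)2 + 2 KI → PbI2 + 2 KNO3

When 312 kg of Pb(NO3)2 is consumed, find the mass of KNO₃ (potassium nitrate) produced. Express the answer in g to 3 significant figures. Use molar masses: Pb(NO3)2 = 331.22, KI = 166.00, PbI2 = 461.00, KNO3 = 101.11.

Convert: 312 kg = 312000 g.
n(Pb(NO3)2) = 312000 g / 331.22 g/mol = 942.0 mol.
From the equation the Pb(NO3)2:KNO3 mole ratio is 1:2, so n(KNO3) = 942.0 × 2/1 = 1884 mol.
Mass of KNO3 = 1884 mol × 101.11 g/mol = 190500 g.

190000 g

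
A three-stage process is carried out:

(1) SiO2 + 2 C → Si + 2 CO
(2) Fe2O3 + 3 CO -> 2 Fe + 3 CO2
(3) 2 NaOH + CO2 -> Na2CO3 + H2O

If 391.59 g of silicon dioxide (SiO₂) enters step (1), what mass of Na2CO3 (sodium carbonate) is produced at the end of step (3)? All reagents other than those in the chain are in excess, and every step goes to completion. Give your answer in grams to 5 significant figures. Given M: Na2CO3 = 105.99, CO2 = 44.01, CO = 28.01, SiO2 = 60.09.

n(SiO2) = 391.59 / 60.09 = 6.51672 mol.
Reaction (1): SiO2→CO ratio 1:2 ⇒ n(CO) = 13.0334 mol.
Reaction (2): CO→CO2 ratio 3:3 ⇒ n(CO2) = 13.0334 mol.
Reaction (3): CO2→Na2CO3 ratio 1:1 ⇒ n(Na2CO3) = 13.0334 mol.
Mass of Na2CO3 = 13.0334 × 105.99 = 1381.42 g.

1381.4 g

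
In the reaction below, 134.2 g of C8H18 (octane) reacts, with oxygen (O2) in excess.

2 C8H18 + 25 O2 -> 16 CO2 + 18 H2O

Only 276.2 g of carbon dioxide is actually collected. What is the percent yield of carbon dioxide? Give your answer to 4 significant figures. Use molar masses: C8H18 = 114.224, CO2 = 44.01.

66.77 %

n(C8H18) = 134.20 g / 114.224 g/mol = 1.1749 mol.
From the equation the C8H18:CO2 mole ratio is 2:16, so n(CO2) = 1.1749 × 16/2 = 9.3991 mol.
Mass of CO2 = 9.3991 mol × 44.01 g/mol = 413.65 g.
This is the theoretical yield. Percent yield = 276.2 g / 413.65 g × 100% = 66.771%.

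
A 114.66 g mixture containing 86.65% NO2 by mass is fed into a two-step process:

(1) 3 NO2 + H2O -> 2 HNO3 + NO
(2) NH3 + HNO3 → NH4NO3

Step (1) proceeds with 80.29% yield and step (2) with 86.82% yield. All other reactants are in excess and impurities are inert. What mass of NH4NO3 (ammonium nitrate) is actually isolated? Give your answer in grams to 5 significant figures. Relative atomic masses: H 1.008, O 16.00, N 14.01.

80.332 g

Pure NO2 = 114.66 × 0.8665 = 99.3529 g.
M(NO2) = 14.01 + 2(16.00) = 46.01 g/mol.
M(NH4NO3) = 2(14.01) + 4(1.008) + 3(16.00) = 80.052 g/mol.
n(NO2) = 99.3529 / 46.01 = 2.15938 mol.
Step 1 (NO2:HNO3 = 3:2): theoretical n(HNO3) = 1.43958 mol; at 80.29% yield, n(HNO3) = 1.15584 mol.
Step 2 (HNO3:NH4NO3 = 1:1): theoretical n(NH4NO3) = 1.15584 mol, so theoretical mass = 1.15584 × 80.052 = 92.5275 g.
At 86.82% yield, actual mass of NH4NO3 = 92.5275 × 0.8682 = 80.3323 g.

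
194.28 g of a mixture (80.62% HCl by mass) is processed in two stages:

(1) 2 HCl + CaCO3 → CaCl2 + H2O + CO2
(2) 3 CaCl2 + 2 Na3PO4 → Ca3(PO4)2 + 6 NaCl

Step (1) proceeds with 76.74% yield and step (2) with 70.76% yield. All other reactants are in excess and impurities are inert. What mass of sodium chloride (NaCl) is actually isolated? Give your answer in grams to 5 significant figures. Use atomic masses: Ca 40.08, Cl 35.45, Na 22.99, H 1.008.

136.33 g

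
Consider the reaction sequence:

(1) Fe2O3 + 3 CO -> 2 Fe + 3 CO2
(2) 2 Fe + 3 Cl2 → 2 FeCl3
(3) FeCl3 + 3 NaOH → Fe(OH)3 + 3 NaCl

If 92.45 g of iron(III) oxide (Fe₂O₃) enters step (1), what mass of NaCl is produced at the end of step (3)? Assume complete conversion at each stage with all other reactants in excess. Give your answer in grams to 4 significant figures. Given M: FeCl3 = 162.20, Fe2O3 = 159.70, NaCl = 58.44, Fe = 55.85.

n(Fe2O3) = 92.45 / 159.70 = 0.57890 mol.
Reaction (1): Fe2O3→Fe ratio 1:2 ⇒ n(Fe) = 1.1578 mol.
Reaction (2): Fe→FeCl3 ratio 2:2 ⇒ n(FeCl3) = 1.1578 mol.
Reaction (3): FeCl3→NaCl ratio 1:3 ⇒ n(NaCl) = 3.4734 mol.
Mass of NaCl = 3.4734 × 58.44 = 202.98 g.

203.0 g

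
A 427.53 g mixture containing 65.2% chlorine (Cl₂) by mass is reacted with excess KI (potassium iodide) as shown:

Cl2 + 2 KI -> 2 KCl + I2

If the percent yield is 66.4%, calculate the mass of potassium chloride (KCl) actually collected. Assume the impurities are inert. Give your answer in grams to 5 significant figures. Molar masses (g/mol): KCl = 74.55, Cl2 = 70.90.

389.24 g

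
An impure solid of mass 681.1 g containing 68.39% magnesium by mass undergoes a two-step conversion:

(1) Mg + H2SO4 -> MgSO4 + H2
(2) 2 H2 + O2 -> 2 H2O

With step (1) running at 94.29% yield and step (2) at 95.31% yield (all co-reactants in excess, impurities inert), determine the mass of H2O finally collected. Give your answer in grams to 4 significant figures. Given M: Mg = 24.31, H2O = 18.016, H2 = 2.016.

310.2 g

Pure Mg = 681.1 × 0.6839 = 465.80 g.
n(Mg) = 465.80 / 24.31 = 19.161 mol.
Step 1 (Mg:H2 = 1:1): theoretical n(H2) = 19.161 mol; at 94.29% yield, n(H2) = 18.067 mol.
Step 2 (H2:H2O = 2:2): theoretical n(H2O) = 18.067 mol, so theoretical mass = 18.067 × 18.016 = 325.49 g.
At 95.31% yield, actual mass of H2O = 325.49 × 0.9531 = 310.23 g.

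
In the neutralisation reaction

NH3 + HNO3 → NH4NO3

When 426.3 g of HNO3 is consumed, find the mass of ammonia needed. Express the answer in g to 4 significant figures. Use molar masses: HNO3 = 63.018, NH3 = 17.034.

115.2 g

n(HNO3) = 426.30 g / 63.018 g/mol = 6.7647 mol.
From the equation the HNO3:NH3 mole ratio is 1:1, so n(NH3) = 6.7647 × 1/1 = 6.7647 mol.
Mass of NH3 = 6.7647 mol × 17.034 g/mol = 115.23 g.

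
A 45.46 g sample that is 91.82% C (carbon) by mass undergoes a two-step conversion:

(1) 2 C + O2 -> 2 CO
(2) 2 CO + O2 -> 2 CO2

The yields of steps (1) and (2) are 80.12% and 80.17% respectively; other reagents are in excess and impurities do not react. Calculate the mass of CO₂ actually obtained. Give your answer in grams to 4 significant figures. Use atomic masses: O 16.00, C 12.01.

98.25 g

Pure C = 45.46 × 0.9182 = 41.741 g.
M(C) = 12.01 g/mol.
M(CO2) = 12.01 + 2(16.00) = 44.01 g/mol.
n(C) = 41.741 / 12.01 = 3.4756 mol.
Step 1 (C:CO = 2:2): theoretical n(CO) = 3.4756 mol; at 80.12% yield, n(CO) = 2.7846 mol.
Step 2 (CO:CO2 = 2:2): theoretical n(CO2) = 2.7846 mol, so theoretical mass = 2.7846 × 44.01 = 122.55 g.
At 80.17% yield, actual mass of CO2 = 122.55 × 0.8017 = 98.249 g.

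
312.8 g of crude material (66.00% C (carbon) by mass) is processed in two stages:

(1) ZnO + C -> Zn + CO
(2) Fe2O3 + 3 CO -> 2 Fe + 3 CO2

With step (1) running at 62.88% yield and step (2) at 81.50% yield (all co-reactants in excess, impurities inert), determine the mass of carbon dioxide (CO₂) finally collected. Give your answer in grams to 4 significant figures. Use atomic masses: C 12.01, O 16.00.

387.7 g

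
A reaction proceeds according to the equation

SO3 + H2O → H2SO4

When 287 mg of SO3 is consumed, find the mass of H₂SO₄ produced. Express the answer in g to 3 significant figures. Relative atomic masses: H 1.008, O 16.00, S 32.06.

0.352 g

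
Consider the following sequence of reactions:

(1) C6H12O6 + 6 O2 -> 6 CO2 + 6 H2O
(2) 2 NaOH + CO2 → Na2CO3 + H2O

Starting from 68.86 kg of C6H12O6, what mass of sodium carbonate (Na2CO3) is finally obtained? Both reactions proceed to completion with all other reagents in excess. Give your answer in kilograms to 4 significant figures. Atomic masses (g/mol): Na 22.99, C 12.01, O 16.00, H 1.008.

243.1 kg

M(C6H12O6) = 6(12.01) + 12(1.008) + 6(16.00) = 180.156 g/mol.
M(Na2CO3) = 2(22.99) + 12.01 + 3(16.00) = 105.99 g/mol.
68.86 kg = 68860 g.
n(C6H12O6) = 68860 / 180.156 = 382.22 mol.
Step 1 gives a 1:6 ratio of C6H12O6 to CO2, so n(CO2) = 2293.3 mol.
In step 2 the CO2:Na2CO3 ratio is 1:1, so n(Na2CO3) = 2293.3 mol.
Mass of Na2CO3 = 2293.3 × 105.99 = 243070 g = 243.1 kg.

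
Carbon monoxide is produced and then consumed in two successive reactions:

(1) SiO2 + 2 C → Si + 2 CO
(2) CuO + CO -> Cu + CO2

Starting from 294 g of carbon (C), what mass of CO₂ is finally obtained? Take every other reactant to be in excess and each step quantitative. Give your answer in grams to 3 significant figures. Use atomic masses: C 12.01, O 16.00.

1080 g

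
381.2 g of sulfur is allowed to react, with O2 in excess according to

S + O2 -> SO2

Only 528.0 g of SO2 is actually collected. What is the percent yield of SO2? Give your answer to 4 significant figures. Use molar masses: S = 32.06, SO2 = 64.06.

n(S) = 381.20 g / 32.06 g/mol = 11.890 mol.
From the equation the S:SO2 mole ratio is 1:1, so n(SO2) = 11.890 × 1/1 = 11.890 mol.
Mass of SO2 = 11.890 mol × 64.06 g/mol = 761.69 g.
This is the theoretical yield. Percent yield = 528.0 g / 761.69 g × 100% = 69.320%.

69.32 %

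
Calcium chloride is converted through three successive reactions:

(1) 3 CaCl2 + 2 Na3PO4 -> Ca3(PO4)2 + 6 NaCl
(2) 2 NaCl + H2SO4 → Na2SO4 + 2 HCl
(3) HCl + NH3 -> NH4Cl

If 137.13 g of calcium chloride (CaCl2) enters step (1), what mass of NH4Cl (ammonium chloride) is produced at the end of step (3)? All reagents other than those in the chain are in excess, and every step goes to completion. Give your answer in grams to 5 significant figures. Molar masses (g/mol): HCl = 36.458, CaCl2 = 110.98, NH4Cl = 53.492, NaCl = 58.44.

n(CaCl2) = 137.13 / 110.98 = 1.23563 mol.
Reaction (1): CaCl2→NaCl ratio 3:6 ⇒ n(NaCl) = 2.47126 mol.
Reaction (2): NaCl→HCl ratio 2:2 ⇒ n(HCl) = 2.47126 mol.
Reaction (3): HCl→NH4Cl ratio 1:1 ⇒ n(NH4Cl) = 2.47126 mol.
Mass of NH4Cl = 2.47126 × 53.492 = 132.192 g.

132.19 g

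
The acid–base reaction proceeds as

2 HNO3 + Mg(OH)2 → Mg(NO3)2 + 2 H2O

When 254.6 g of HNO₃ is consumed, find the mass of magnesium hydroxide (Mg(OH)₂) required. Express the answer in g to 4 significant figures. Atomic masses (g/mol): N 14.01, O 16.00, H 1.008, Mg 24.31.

117.8 g

M(HNO3) = 1.008 + 14.01 + 3(16.00) = 63.018 g/mol.
M(Mg(OH)2) = 24.31 + 2(16.00) + 2(1.008) = 58.326 g/mol.
n(HNO3) = 254.60 g / 63.018 g/mol = 4.0401 mol.
From the equation the HNO3:Mg(OH)2 mole ratio is 2:1, so n(Mg(OH)2) = 4.0401 × 1/2 = 2.0201 mol.
Mass of Mg(OH)2 = 2.0201 mol × 58.326 g/mol = 117.82 g.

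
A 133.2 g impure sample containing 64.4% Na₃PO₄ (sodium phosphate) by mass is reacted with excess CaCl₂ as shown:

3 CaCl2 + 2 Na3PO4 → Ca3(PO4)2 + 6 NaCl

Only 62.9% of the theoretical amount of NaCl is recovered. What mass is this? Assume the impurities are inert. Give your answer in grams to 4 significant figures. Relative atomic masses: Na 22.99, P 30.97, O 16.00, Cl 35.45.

57.70 g

Pure Na3PO4 available = 133.2 g × 0.644 = 85.781 g.
M(Na3PO4) = 3(22.99) + 30.97 + 4(16.00) = 163.94 g/mol.
M(NaCl) = 22.99 + 35.45 = 58.44 g/mol.
n(Na3PO4) = 85.781 g / 163.94 g/mol = 0.52325 mol.
From the equation the Na3PO4:NaCl mole ratio is 2:6, so n(NaCl) = 0.52325 × 6/2 = 1.5697 mol.
Mass of NaCl = 1.5697 mol × 58.44 g/mol = 91.735 g.
Actual mass collected = 91.735 g × 0.629 = 57.702 g.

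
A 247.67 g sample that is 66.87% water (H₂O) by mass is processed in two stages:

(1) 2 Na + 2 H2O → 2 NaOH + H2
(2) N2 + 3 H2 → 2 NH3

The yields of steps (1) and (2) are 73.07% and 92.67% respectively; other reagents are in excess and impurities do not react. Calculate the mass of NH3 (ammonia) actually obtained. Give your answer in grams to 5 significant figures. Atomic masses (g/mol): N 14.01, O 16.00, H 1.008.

35.344 g

Pure H2O = 247.67 × 0.6687 = 165.617 g.
M(H2O) = 2(1.008) + 16.00 = 18.016 g/mol.
M(NH3) = 14.01 + 3(1.008) = 17.034 g/mol.
n(H2O) = 165.617 / 18.016 = 9.19277 mol.
Step 1 (H2O:H2 = 2:1): theoretical n(H2) = 4.59638 mol; at 73.07% yield, n(H2) = 3.35858 mol.
Step 2 (H2:NH3 = 3:2): theoretical n(NH3) = 2.23905 mol, so theoretical mass = 2.23905 × 17.034 = 38.1400 g.
At 92.67% yield, actual mass of NH3 = 38.1400 × 0.9267 = 35.3444 g.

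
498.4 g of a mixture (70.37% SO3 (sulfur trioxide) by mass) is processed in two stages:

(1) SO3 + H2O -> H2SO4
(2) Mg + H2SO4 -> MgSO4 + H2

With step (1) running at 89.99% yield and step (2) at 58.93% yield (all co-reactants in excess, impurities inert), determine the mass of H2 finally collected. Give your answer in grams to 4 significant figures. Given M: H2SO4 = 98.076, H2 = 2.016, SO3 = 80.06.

4.684 g

Pure SO3 = 498.4 × 0.7037 = 350.72 g.
n(SO3) = 350.72 / 80.06 = 4.3808 mol.
Step 1 (SO3:H2SO4 = 1:1): theoretical n(H2SO4) = 4.3808 mol; at 89.99% yield, n(H2SO4) = 3.9423 mol.
Step 2 (H2SO4:H2 = 1:1): theoretical n(H2) = 3.9423 mol, so theoretical mass = 3.9423 × 2.016 = 7.9476 g.
At 58.93% yield, actual mass of H2 = 7.9476 × 0.5893 = 4.6835 g.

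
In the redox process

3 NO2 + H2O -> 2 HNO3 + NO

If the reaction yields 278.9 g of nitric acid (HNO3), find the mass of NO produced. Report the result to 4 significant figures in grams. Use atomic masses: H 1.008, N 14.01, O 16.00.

M(HNO3) = 1.008 + 14.01 + 3(16.00) = 63.018 g/mol.
M(NO) = 14.01 + 16.00 = 30.01 g/mol.
n(HNO3) = 278.90 g / 63.018 g/mol = 4.4257 mol.
From the equation the HNO3:NO mole ratio is 2:1, so n(NO) = 4.4257 × 1/2 = 2.2129 mol.
Mass of NO = 2.2129 mol × 30.01 g/mol = 66.408 g.

66.41 g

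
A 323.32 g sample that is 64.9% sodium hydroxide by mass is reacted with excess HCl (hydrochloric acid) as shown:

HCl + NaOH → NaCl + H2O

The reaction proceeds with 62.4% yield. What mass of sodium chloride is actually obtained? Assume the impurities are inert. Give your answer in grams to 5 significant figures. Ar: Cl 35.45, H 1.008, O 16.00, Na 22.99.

Pure NaOH available = 323.32 g × 0.649 = 209.835 g.
M(NaOH) = 22.99 + 16.00 + 1.008 = 39.998 g/mol.
M(NaCl) = 22.99 + 35.45 = 58.44 g/mol.
n(NaOH) = 209.835 g / 39.998 g/mol = 5.24613 mol.
From the equation the NaOH:NaCl mole ratio is 1:1, so n(NaCl) = 5.24613 × 1/1 = 5.24613 mol.
Mass of NaCl = 5.24613 mol × 58.44 g/mol = 306.584 g.
Actual mass collected = 306.584 g × 0.624 = 191.308 g.

191.31 g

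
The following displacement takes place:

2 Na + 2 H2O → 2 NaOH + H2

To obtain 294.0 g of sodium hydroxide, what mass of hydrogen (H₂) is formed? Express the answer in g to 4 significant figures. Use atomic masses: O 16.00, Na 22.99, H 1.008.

M(NaOH) = 22.99 + 16.00 + 1.008 = 39.998 g/mol.
M(H2) = 2(1.008) = 2.016 g/mol.
n(NaOH) = 294.00 g / 39.998 g/mol = 7.3504 mol.
From the equation the NaOH:H2 mole ratio is 2:1, so n(H2) = 7.3504 × 1/2 = 3.6752 mol.
Mass of H2 = 3.6752 mol × 2.016 g/mol = 7.4092 g.

7.409 g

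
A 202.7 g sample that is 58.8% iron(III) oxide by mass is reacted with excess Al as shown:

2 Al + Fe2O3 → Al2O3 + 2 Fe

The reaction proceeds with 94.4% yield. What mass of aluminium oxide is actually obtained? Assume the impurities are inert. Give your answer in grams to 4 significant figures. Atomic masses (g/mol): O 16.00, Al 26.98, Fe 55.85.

71.83 g

Pure Fe2O3 available = 202.7 g × 0.588 = 119.19 g.
M(Fe2O3) = 2(55.85) + 3(16.00) = 159.70 g/mol.
M(Al2O3) = 2(26.98) + 3(16.00) = 101.96 g/mol.
n(Fe2O3) = 119.19 g / 159.70 g/mol = 0.74632 mol.
From the equation the Fe2O3:Al2O3 mole ratio is 1:1, so n(Al2O3) = 0.74632 × 1/1 = 0.74632 mol.
Mass of Al2O3 = 0.74632 mol × 101.96 g/mol = 76.095 g.
Actual mass collected = 76.095 g × 0.944 = 71.834 g.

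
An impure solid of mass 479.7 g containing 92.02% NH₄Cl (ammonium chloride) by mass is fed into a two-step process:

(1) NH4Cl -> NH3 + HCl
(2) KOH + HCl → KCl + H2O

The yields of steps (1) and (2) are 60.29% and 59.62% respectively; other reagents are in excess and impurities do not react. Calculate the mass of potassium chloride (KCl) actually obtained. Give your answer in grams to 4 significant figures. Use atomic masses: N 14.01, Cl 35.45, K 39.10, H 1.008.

221.1 g

Pure NH4Cl = 479.7 × 0.9202 = 441.42 g.
M(NH4Cl) = 14.01 + 4(1.008) + 35.45 = 53.492 g/mol.
M(KCl) = 39.10 + 35.45 = 74.55 g/mol.
n(NH4Cl) = 441.42 / 53.492 = 8.2521 mol.
Step 1 (NH4Cl:HCl = 1:1): theoretical n(HCl) = 8.2521 mol; at 60.29% yield, n(HCl) = 4.9752 mol.
Step 2 (HCl:KCl = 1:1): theoretical n(KCl) = 4.9752 mol, so theoretical mass = 4.9752 × 74.55 = 370.90 g.
At 59.62% yield, actual mass of KCl = 370.90 × 0.5962 = 221.13 g.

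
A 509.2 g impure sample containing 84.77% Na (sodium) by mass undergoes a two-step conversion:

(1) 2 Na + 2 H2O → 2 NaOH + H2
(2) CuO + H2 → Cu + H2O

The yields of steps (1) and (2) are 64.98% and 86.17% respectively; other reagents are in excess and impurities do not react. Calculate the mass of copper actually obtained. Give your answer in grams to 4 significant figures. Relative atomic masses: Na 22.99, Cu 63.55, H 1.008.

334.1 g

Pure Na = 509.2 × 0.8477 = 431.65 g.
M(Na) = 22.99 g/mol.
M(Cu) = 63.55 g/mol.
n(Na) = 431.65 / 22.99 = 18.776 mol.
Step 1 (Na:H2 = 2:1): theoretical n(H2) = 9.3878 mol; at 64.98% yield, n(H2) = 6.1002 mol.
Step 2 (H2:Cu = 1:1): theoretical n(Cu) = 6.1002 mol, so theoretical mass = 6.1002 × 63.55 = 387.67 g.
At 86.17% yield, actual mass of Cu = 387.67 × 0.8617 = 334.05 g.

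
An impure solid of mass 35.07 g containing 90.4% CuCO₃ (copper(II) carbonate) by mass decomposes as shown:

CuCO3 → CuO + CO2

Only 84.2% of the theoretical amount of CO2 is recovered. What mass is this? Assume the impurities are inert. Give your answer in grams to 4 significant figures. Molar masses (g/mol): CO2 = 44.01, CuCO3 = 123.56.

Pure CuCO3 available = 35.07 g × 0.904 = 31.703 g.
n(CuCO3) = 31.703 g / 123.56 g/mol = 0.25658 mol.
From the equation the CuCO3:CO2 mole ratio is 1:1, so n(CO2) = 0.25658 × 1/1 = 0.25658 mol.
Mass of CO2 = 0.25658 mol × 44.01 g/mol = 11.292 g.
Actual mass collected = 11.292 g × 0.842 = 9.5080 g.

9.508 g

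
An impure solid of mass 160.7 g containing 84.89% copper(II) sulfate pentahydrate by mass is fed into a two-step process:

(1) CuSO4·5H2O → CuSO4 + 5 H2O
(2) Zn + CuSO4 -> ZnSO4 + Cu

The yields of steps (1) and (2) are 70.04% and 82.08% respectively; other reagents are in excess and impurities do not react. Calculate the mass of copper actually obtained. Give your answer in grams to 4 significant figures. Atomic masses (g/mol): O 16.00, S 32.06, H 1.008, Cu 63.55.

19.96 g

Pure CuSO4·5H2O = 160.7 × 0.8489 = 136.42 g.
M(CuSO4·5H2O) = 63.55 + 32.06 + 9(16.00) + 10(1.008) = 249.69 g/mol.
M(Cu) = 63.55 g/mol.
n(CuSO4·5H2O) = 136.42 / 249.69 = 0.54635 mol.
Step 1 (CuSO4·5H2O:CuSO4 = 1:1): theoretical n(CuSO4) = 0.54635 mol; at 70.04% yield, n(CuSO4) = 0.38266 mol.
Step 2 (CuSO4:Cu = 1:1): theoretical n(Cu) = 0.38266 mol, so theoretical mass = 0.38266 × 63.55 = 24.318 g.
At 82.08% yield, actual mass of Cu = 24.318 × 0.8208 = 19.960 g.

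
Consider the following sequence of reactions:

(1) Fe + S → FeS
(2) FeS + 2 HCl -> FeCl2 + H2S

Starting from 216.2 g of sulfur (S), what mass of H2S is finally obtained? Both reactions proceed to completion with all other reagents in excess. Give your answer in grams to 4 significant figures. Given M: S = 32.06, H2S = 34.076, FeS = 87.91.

n(S) = 216.20 / 32.06 = 6.7436 mol.
Step 1 gives a 1:1 ratio of S to FeS, so n(FeS) = 6.7436 mol.
In step 2 the FeS:H2S ratio is 1:1, so n(H2S) = 6.7436 mol.
Mass of H2S = 6.7436 × 34.076 = 229.80 g.

229.8 g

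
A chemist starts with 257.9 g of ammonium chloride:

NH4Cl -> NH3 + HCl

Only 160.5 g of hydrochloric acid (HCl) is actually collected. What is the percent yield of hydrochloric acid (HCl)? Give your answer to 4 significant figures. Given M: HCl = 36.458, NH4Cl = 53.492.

91.31 %

n(NH4Cl) = 257.90 g / 53.492 g/mol = 4.8213 mol.
From the equation the NH4Cl:HCl mole ratio is 1:1, so n(HCl) = 4.8213 × 1/1 = 4.8213 mol.
Mass of HCl = 4.8213 mol × 36.458 g/mol = 175.77 g.
This is the theoretical yield. Percent yield = 160.5 g / 175.77 g × 100% = 91.310%.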